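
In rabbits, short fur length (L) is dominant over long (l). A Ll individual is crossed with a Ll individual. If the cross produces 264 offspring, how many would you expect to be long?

Punnett square for Ll × Ll:
Offspring genotypes: 1 LL, 2 Ll, 1 ll
short: 3, long: 1
long: 1 out of 4 → fraction 1/4
Expected count = 1/4 × 264 = 66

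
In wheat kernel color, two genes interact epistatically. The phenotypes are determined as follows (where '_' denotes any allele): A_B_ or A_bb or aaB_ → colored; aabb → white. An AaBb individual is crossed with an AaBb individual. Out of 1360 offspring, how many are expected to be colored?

Cross: AaBb × AaBb — consider each gene separately:
A gene: Aa × Aa → 1 AA, 2 Aa, 1 aa → 3 A_ : 1 aa (out of 4)
B gene: Bb × Bb → 1 BB, 2 Bb, 1 bb → 3 B_ : 1 bb (out of 4)
Genotype classes (out of 4 × 4 = 16): A_B_ = 3×3 = 9; A_bb = 3×1 = 3; aaB_ = 1×3 = 3; aabb = 1×1 = 1
Apply the phenotype rules: A_B_ (9) + A_bb (3) + aaB_ (3) → colored; aabb (1) → white
Phenotype counts (out of 16): 15 colored, 1 white
colored: 15 out of 16 → fraction 15/16
Expected count = 15/16 × 1360 = 1275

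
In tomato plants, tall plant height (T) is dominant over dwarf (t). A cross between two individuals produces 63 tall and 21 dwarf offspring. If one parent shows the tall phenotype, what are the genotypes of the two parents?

Observed offspring: 63 tall, 21 dwarf
The observed ratio simplifies to 3:1. Dwarf (tt) offspring appear, so each parent must contribute one t allele. The parent stated to show tall carries T, so it is Tt. The other parent is then either Tt or tt: Tt × tt would give a 1:1 split, whereas Tt × Tt gives 3:1 — matching the data. So both parents are heterozygous (Tt × Tt).
Parent genotypes: Tt × Tt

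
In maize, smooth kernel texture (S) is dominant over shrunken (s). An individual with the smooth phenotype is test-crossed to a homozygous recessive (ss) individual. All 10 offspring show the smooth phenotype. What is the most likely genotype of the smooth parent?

Test cross: ? × ss
All offspring are smooth.
If the unknown parent were heterozygous (Ss), about half of 10 offspring would be shrunken; none are. The unknown parent is most likely homozygous dominant (SS).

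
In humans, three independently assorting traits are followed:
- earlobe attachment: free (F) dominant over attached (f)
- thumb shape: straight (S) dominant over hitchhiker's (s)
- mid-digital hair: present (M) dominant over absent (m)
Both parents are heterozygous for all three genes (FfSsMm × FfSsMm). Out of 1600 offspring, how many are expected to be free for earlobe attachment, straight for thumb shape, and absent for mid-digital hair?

Trihybrid cross: FfSsMm × FfSsMm
Each trait segregates independently with a 3:1 phenotypic ratio, so each gene contributes 3/4 (dominant) or 1/4 (recessive).
Target: free (earlobe attachment), straight (thumb shape), absent (mid-digital hair)
Probability = product of independent per-trait probabilities
= 3/4 × 3/4 × 1/4 = 9/64
Expected count = 9/64 × 1600 = 225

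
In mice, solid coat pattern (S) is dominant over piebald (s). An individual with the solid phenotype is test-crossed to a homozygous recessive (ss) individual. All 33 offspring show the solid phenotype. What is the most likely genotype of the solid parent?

Test cross: ? × ss
All offspring are solid.
If the unknown parent were heterozygous (Ss), about half of 33 offspring would be piebald; none are. The unknown parent is most likely homozygous dominant (SS).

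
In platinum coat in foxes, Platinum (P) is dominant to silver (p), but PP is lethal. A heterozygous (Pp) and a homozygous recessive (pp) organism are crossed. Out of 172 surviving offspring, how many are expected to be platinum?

Cross: Pp × pp
Punnett square offspring (before lethality): 2 Pp, 2 pp
No PP offspring are produced in this cross.
platinum: 2 out of 4 → fraction 1/2
Expected count = 1/2 × 172 = 86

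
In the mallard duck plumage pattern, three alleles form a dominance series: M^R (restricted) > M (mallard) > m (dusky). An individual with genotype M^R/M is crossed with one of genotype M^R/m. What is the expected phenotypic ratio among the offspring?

Cross: M^R/M × M^R/m
Allele dominance: M^R > M > m
Offspring genotypes: 1 M^R/M^R, 1 M^R/m, 1 M^R/M, 1 M/m
Phenotype counts: 3 restricted, 1 mallard
Ratio: 3 restricted : 1 mallard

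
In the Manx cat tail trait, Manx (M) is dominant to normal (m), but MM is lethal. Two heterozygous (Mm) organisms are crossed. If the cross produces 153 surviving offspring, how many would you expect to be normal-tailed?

Cross: Mm × Mm
Punnett square offspring (before lethality): 1 MM, 2 Mm, 1 mm
The MM genotype is lethal (embryos die); surviving offspring: 2 Mm, 1 mm
normal-tailed: 1 out of 3 → fraction 1/3
Expected count = 1/3 × 153 = 51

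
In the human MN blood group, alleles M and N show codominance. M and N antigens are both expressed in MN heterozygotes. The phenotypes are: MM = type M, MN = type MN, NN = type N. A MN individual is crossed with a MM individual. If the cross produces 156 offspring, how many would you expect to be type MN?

Punnett square for MN × MM:
Offspring genotypes: 2 MM, 2 MN
Phenotype counts: 2 type M, 2 type MN
type MN: 2 out of 4 → fraction 1/2
Expected count = 1/2 × 156 = 78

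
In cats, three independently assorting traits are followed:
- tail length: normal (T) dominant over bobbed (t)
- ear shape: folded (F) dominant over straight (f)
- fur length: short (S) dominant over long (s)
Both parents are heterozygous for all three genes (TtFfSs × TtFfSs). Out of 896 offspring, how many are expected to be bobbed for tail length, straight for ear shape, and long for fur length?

Trihybrid cross: TtFfSs × TtFfSs
Each trait segregates independently with a 3:1 phenotypic ratio, so each gene contributes 3/4 (dominant) or 1/4 (recessive).
Target: bobbed (tail length), straight (ear shape), long (fur length)
Probability = product of independent per-trait probabilities
= 1/4 × 1/4 × 1/4 = 1/64
Expected count = 1/64 × 896 = 14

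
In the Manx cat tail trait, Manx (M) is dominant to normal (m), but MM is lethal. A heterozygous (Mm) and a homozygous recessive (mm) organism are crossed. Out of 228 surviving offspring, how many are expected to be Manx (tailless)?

Cross: Mm × mm
Punnett square offspring (before lethality): 2 Mm, 2 mm
No MM offspring are produced in this cross.
Manx (tailless): 2 out of 4 → fraction 1/2
Expected count = 1/2 × 228 = 114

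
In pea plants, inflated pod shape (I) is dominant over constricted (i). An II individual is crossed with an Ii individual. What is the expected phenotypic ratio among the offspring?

Punnett square for II × Ii:
Offspring genotypes: 2 II, 2 Ii
inflated: 4, constricted: 0
Ratio: all inflated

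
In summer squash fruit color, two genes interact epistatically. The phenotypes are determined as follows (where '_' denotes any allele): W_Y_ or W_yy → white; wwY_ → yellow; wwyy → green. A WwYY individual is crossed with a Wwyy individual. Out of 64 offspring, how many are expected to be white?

Cross: WwYY × Wwyy — consider each gene separately:
W gene: Ww × Ww → 1 WW, 2 Ww, 1 ww → 3 W_ : 1 ww (out of 4)
Y gene: YY × yy → 4 Yy → 4 Y_ (out of 4)
Genotype classes (out of 4 × 4 = 16): W_Y_ = 3×4 = 12; wwY_ = 1×4 = 4
Apply the phenotype rules: W_Y_ (12) → white; wwY_ (4) → yellow
Phenotype counts (out of 16): 12 white, 4 yellow
white: 12 out of 16 → fraction 3/4
Expected count = 3/4 × 64 = 48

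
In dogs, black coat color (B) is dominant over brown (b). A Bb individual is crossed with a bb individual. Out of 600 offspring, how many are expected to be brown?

Punnett square for Bb × bb:
Offspring genotypes: 2 Bb, 2 bb
black: 2, brown: 2
brown: 2 out of 4 → fraction 1/2
Expected count = 1/2 × 600 = 300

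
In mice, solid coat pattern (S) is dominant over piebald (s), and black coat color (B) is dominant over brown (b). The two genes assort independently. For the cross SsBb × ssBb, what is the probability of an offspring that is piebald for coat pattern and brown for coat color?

Dihybrid cross SsBb × ssBb — consider each gene separately:
coat pattern: Ss × ss → 2 Ss, 2 ss → 2 S_ : 2 ss (out of 4)
coat color: Bb × Bb → 1 BB, 2 Bb, 1 bb → 3 B_ : 1 bb (out of 4)
Looking for: piebald (ss) and brown (bb)
P(piebald) = 2/4, P(brown) = 1/4
P(both) = 2/4 × 1/4 = 2/16 = 1/8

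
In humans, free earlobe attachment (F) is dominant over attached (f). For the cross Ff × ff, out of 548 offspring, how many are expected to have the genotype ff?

Punnett square for Ff × ff:
Offspring genotypes: 2 Ff, 2 ff
Total offspring: 4
Count with target: 2
Probability: 2/4 = 1/2
Expected count = 1/2 × 548 = 274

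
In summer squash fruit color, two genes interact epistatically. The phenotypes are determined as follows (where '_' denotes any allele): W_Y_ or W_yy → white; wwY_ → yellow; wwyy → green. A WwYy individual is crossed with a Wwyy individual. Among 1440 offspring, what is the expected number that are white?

Cross: WwYy × Wwyy — consider each gene separately:
W gene: Ww × Ww → 1 WW, 2 Ww, 1 ww → 3 W_ : 1 ww (out of 4)
Y gene: Yy × yy → 2 Yy, 2 yy → 2 Y_ : 2 yy (out of 4)
Genotype classes (out of 4 × 4 = 16): W_Y_ = 3×2 = 6; W_yy = 3×2 = 6; wwY_ = 1×2 = 2; wwyy = 1×2 = 2
Apply the phenotype rules: W_Y_ (6) + W_yy (6) → white; wwY_ (2) → yellow; wwyy (2) → green
Phenotype counts (out of 16): 12 white, 2 yellow, 2 green
white: 12 out of 16 → fraction 3/4
Expected count = 3/4 × 1440 = 1080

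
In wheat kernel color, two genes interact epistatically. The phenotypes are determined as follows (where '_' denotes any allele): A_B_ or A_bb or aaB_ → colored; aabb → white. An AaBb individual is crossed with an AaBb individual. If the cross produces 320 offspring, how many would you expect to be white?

Cross: AaBb × AaBb — consider each gene separately:
A gene: Aa × Aa → 1 AA, 2 Aa, 1 aa → 3 A_ : 1 aa (out of 4)
B gene: Bb × Bb → 1 BB, 2 Bb, 1 bb → 3 B_ : 1 bb (out of 4)
Genotype classes (out of 4 × 4 = 16): A_B_ = 3×3 = 9; A_bb = 3×1 = 3; aaB_ = 1×3 = 3; aabb = 1×1 = 1
Apply the phenotype rules: A_B_ (9) + A_bb (3) + aaB_ (3) → colored; aabb (1) → white
Phenotype counts (out of 16): 15 colored, 1 white
white: 1 out of 16 → fraction 1/16
Expected count = 1/16 × 320 = 20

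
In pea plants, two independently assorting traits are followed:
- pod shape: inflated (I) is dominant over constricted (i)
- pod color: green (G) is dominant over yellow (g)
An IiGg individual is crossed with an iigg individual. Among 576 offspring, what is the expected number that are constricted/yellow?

Dihybrid cross IiGg × iigg — consider each gene separately:
pod shape: Ii × ii → 2 Ii, 2 ii → 2 I_ : 2 ii (out of 4)
pod color: Gg × gg → 2 Gg, 2 gg → 2 G_ : 2 gg (out of 4)
Combine (counts out of 4 × 4 = 16): inflated/green (I_G_) = 2×2 = 4; inflated/yellow (I_gg) = 2×2 = 4; constricted/green (iiG_) = 2×2 = 4; constricted/yellow (iigg) = 2×2 = 4
Phenotype counts (out of 16): 4 inflated/green, 4 inflated/yellow, 4 constricted/green, 4 constricted/yellow
constricted/yellow: 4 out of 16 → fraction 1/4
Expected count = 1/4 × 576 = 144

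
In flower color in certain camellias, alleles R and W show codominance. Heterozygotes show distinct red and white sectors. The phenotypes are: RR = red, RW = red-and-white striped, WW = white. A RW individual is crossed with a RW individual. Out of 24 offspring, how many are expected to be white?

Punnett square for RW × RW:
Offspring genotypes: 1 RR, 2 RW, 1 WW
Phenotype counts: 1 red, 2 red-and-white striped, 1 white
white: 1 out of 4 → fraction 1/4
Expected count = 1/4 × 24 = 6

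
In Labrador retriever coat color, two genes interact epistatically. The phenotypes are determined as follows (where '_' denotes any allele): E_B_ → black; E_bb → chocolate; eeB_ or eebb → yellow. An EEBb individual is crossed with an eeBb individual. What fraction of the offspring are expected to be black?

Cross: EEBb × eeBb — consider each gene separately:
E gene: EE × ee → 4 Ee → 4 E_ (out of 4)
B gene: Bb × Bb → 1 BB, 2 Bb, 1 bb → 3 B_ : 1 bb (out of 4)
Genotype classes (out of 4 × 4 = 16): E_B_ = 4×3 = 12; E_bb = 4×1 = 4
Apply the phenotype rules: E_B_ (12) → black; E_bb (4) → chocolate
Phenotype counts (out of 16): 12 black, 4 chocolate
black: 12 out of 16
Probability: 12/16 = 3/4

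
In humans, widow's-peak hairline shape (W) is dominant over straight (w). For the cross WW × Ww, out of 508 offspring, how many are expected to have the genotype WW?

Punnett square for WW × Ww:
Offspring genotypes: 2 WW, 2 Ww
Total offspring: 4
Count with target: 2
Probability: 2/4 = 1/2
Expected count = 1/2 × 508 = 254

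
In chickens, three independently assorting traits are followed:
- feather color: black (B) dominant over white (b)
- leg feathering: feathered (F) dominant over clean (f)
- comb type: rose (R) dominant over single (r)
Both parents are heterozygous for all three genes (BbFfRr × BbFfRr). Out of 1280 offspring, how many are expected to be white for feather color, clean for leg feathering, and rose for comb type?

Trihybrid cross: BbFfRr × BbFfRr
Each trait segregates independently with a 3:1 phenotypic ratio, so each gene contributes 3/4 (dominant) or 1/4 (recessive).
Target: white (feather color), clean (leg feathering), rose (comb type)
Probability = product of independent per-trait probabilities
= 1/4 × 1/4 × 3/4 = 3/64
Expected count = 3/64 × 1280 = 60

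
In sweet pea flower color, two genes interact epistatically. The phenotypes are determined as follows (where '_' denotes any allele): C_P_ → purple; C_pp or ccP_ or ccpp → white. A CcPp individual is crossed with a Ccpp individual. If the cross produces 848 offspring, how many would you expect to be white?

Cross: CcPp × Ccpp — consider each gene separately:
C gene: Cc × Cc → 1 CC, 2 Cc, 1 cc → 3 C_ : 1 cc (out of 4)
P gene: Pp × pp → 2 Pp, 2 pp → 2 P_ : 2 pp (out of 4)
Genotype classes (out of 4 × 4 = 16): C_P_ = 3×2 = 6; C_pp = 3×2 = 6; ccP_ = 1×2 = 2; ccpp = 1×2 = 2
Apply the phenotype rules: C_P_ (6) → purple; C_pp (6) + ccP_ (2) + ccpp (2) → white
Phenotype counts (out of 16): 6 purple, 10 white
white: 10 out of 16 → fraction 5/8
Expected count = 5/8 × 848 = 530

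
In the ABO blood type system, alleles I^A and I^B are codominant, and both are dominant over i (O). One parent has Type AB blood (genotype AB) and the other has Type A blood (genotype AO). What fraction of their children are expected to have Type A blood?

Cross: AB × AO
Possible offspring genotypes: 1 AA, 1 AO, 1 AB, 1 BO
Blood type counts: 2 Type A, 1 Type AB, 1 Type B
Probability of Type A: 2/4 = 1/2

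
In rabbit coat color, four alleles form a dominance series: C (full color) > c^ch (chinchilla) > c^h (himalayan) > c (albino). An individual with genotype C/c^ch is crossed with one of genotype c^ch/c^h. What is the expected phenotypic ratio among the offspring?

Cross: C/c^ch × c^ch/c^h
Allele dominance: C > c^ch > c^h > c
Offspring genotypes: 1 C/c^ch, 1 C/c^h, 1 c^ch/c^ch, 1 c^ch/c^h
Phenotype counts: 2 full color, 2 chinchilla
Ratio: 1 full color : 1 chinchilla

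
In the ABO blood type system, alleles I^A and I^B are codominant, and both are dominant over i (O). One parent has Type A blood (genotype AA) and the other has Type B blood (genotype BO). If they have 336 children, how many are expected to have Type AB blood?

Cross: AA × BO
Possible offspring genotypes: 2 AB, 2 AO
Blood type counts: 2 Type AB, 2 Type A
Probability of Type AB: 2/4 = 1/2
Expected count = 1/2 × 336 = 168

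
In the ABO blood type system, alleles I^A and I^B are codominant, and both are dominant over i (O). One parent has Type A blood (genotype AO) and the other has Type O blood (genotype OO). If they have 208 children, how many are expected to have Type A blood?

Cross: AO × OO
Possible offspring genotypes: 2 AO, 2 OO
Blood type counts: 2 Type A, 2 Type O
Probability of Type A: 2/4 = 1/2
Expected count = 1/2 × 208 = 104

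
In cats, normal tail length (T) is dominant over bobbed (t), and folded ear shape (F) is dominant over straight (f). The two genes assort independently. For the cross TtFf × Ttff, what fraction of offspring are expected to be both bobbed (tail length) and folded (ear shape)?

Dihybrid cross TtFf × Ttff — consider each gene separately:
tail length: Tt × Tt → 1 TT, 2 Tt, 1 tt → 3 T_ : 1 tt (out of 4)
ear shape: Ff × ff → 2 Ff, 2 ff → 2 F_ : 2 ff (out of 4)
Looking for: bobbed (tt) and folded (F_)
P(bobbed) = 1/4, P(folded) = 2/4
P(both) = 1/4 × 2/4 = 2/16 = 1/8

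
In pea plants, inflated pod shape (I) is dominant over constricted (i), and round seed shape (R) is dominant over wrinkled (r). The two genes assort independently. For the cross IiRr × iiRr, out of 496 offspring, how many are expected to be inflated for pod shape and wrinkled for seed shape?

Dihybrid cross IiRr × iiRr — consider each gene separately:
pod shape: Ii × ii → 2 Ii, 2 ii → 2 I_ : 2 ii (out of 4)
seed shape: Rr × Rr → 1 RR, 2 Rr, 1 rr → 3 R_ : 1 rr (out of 4)
Looking for: inflated (I_) and wrinkled (rr)
P(inflated) = 2/4, P(wrinkled) = 1/4
P(both) = 2/4 × 1/4 = 2/16 = 1/8
Expected count = 1/8 × 496 = 62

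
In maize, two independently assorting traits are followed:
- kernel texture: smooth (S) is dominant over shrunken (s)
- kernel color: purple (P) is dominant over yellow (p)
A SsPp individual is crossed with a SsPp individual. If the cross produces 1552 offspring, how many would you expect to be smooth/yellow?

Dihybrid cross SsPp × SsPp — consider each gene separately:
kernel texture: Ss × Ss → 1 SS, 2 Ss, 1 ss → 3 S_ : 1 ss (out of 4)
kernel color: Pp × Pp → 1 PP, 2 Pp, 1 pp → 3 P_ : 1 pp (out of 4)
Combine (counts out of 4 × 4 = 16): smooth/purple (S_P_) = 3×3 = 9; smooth/yellow (S_pp) = 3×1 = 3; shrunken/purple (ssP_) = 1×3 = 3; shrunken/yellow (sspp) = 1×1 = 1
Phenotype counts (out of 16): 9 smooth/purple, 3 smooth/yellow, 3 shrunken/purple, 1 shrunken/yellow
smooth/yellow: 3 out of 16 → fraction 3/16
Expected count = 3/16 × 1552 = 291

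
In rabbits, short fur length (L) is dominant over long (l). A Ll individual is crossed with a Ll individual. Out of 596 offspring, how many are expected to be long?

Punnett square for Ll × Ll:
Offspring genotypes: 1 LL, 2 Ll, 1 ll
short: 3, long: 1
long: 1 out of 4 → fraction 1/4
Expected count = 1/4 × 596 = 149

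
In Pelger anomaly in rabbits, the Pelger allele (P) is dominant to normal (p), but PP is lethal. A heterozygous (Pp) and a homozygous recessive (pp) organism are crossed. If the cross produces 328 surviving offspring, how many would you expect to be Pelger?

Cross: Pp × pp
Punnett square offspring (before lethality): 2 Pp, 2 pp
No PP offspring are produced in this cross.
Pelger: 2 out of 4 → fraction 1/2
Expected count = 1/2 × 328 = 164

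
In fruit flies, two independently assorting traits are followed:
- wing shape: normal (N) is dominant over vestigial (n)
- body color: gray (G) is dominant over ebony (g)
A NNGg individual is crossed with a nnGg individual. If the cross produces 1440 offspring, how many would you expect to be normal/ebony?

Dihybrid cross NNGg × nnGg — consider each gene separately:
wing shape: NN × nn → 4 Nn → 4 N_ (out of 4)
body color: Gg × Gg → 1 GG, 2 Gg, 1 gg → 3 G_ : 1 gg (out of 4)
Combine (counts out of 4 × 4 = 16): normal/gray (N_G_) = 4×3 = 12; normal/ebony (N_gg) = 4×1 = 4
Phenotype counts (out of 16): 12 normal/gray, 4 normal/ebony
normal/ebony: 4 out of 16 → fraction 1/4
Expected count = 1/4 × 1440 = 360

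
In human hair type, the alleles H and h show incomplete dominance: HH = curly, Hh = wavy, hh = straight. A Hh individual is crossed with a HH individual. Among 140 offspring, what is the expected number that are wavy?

Punnett square for Hh × HH:
Offspring genotypes: 2 HH, 2 Hh
Phenotype counts: 2 curly, 2 wavy
wavy: 2 out of 4 → fraction 1/2
Expected count = 1/2 × 140 = 70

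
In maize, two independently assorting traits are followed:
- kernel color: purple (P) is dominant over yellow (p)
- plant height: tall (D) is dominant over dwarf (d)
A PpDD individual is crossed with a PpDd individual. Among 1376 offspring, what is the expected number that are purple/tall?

Dihybrid cross PpDD × PpDd — consider each gene separately:
kernel color: Pp × Pp → 1 PP, 2 Pp, 1 pp → 3 P_ : 1 pp (out of 4)
plant height: DD × Dd → 2 DD, 2 Dd → 4 D_ (out of 4)
Combine (counts out of 4 × 4 = 16): purple/tall (P_D_) = 3×4 = 12; yellow/tall (ppD_) = 1×4 = 4
Phenotype counts (out of 16): 12 purple/tall, 4 yellow/tall
purple/tall: 12 out of 16 → fraction 3/4
Expected count = 3/4 × 1376 = 1032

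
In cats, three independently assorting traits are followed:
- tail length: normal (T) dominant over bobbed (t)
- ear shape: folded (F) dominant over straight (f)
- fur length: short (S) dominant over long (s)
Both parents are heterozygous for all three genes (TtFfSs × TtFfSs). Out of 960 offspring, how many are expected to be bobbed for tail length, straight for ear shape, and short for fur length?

Trihybrid cross: TtFfSs × TtFfSs
Each trait segregates independently with a 3:1 phenotypic ratio, so each gene contributes 3/4 (dominant) or 1/4 (recessive).
Target: bobbed (tail length), straight (ear shape), short (fur length)
Probability = product of independent per-trait probabilities
= 1/4 × 1/4 × 3/4 = 3/64
Expected count = 3/64 × 960 = 45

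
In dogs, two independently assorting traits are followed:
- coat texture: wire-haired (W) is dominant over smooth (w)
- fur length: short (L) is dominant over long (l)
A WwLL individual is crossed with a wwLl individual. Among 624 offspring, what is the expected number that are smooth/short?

Dihybrid cross WwLL × wwLl — consider each gene separately:
coat texture: Ww × ww → 2 Ww, 2 ww → 2 W_ : 2 ww (out of 4)
fur length: LL × Ll → 2 LL, 2 Ll → 4 L_ (out of 4)
Combine (counts out of 4 × 4 = 16): wire-haired/short (W_L_) = 2×4 = 8; smooth/short (wwL_) = 2×4 = 8
Phenotype counts (out of 16): 8 wire-haired/short, 8 smooth/short
smooth/short: 8 out of 16 → fraction 1/2
Expected count = 1/2 × 624 = 312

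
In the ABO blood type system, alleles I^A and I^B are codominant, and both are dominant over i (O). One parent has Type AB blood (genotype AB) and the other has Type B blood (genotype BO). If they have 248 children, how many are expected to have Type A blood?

Cross: AB × BO
Possible offspring genotypes: 1 AB, 1 AO, 1 BB, 1 BO
Blood type counts: 1 Type AB, 1 Type A, 2 Type B
Probability of Type A: 1/4
Expected count = 1/4 × 248 = 62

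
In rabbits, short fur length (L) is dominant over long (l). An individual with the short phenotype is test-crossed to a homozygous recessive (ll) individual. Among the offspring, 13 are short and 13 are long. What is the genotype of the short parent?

Test cross: ? × ll
Offspring: 13 short, 13 long — approximately 1:1.
A 1:1 ratio in a test cross indicates the unknown parent is heterozygous (Ll).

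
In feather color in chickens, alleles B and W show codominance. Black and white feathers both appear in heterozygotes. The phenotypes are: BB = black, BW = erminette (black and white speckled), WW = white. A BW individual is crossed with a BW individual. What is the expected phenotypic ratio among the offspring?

Punnett square for BW × BW:
Offspring genotypes: 1 BB, 2 BW, 1 WW
Phenotype counts: 1 black, 2 erminette (black and white speckled), 1 white
Ratio: 1 black : 2 erminette (black and white speckled) : 1 white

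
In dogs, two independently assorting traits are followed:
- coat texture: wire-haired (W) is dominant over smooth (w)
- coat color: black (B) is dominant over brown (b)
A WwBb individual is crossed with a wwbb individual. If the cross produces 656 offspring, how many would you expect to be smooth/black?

Dihybrid cross WwBb × wwbb — consider each gene separately:
coat texture: Ww × ww → 2 Ww, 2 ww → 2 W_ : 2 ww (out of 4)
coat color: Bb × bb → 2 Bb, 2 bb → 2 B_ : 2 bb (out of 4)
Combine (counts out of 4 × 4 = 16): wire-haired/black (W_B_) = 2×2 = 4; wire-haired/brown (W_bb) = 2×2 = 4; smooth/black (wwB_) = 2×2 = 4; smooth/brown (wwbb) = 2×2 = 4
Phenotype counts (out of 16): 4 wire-haired/black, 4 wire-haired/brown, 4 smooth/black, 4 smooth/brown
smooth/black: 4 out of 16 → fraction 1/4
Expected count = 1/4 × 656 = 164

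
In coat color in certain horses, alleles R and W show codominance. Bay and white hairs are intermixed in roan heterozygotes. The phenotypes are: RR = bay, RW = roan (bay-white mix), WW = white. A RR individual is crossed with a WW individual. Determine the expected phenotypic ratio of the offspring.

Punnett square for RR × WW:
Offspring genotypes: 4 RW
Phenotype counts: 4 roan (bay-white mix)
Ratio: all roan (bay-white mix)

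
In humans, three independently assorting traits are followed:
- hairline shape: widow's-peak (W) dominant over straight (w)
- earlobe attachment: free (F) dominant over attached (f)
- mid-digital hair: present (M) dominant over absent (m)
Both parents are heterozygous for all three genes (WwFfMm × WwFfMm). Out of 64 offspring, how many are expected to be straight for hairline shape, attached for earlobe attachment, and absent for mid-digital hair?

Trihybrid cross: WwFfMm × WwFfMm
Each trait segregates independently with a 3:1 phenotypic ratio, so each gene contributes 3/4 (dominant) or 1/4 (recessive).
Target: straight (hairline shape), attached (earlobe attachment), absent (mid-digital hair)
Probability = product of independent per-trait probabilities
= 1/4 × 1/4 × 1/4 = 1/64
Expected count = 1/64 × 64 = 1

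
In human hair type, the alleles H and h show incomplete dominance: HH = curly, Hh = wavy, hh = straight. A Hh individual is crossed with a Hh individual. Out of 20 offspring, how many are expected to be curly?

Punnett square for Hh × Hh:
Offspring genotypes: 1 HH, 2 Hh, 1 hh
Phenotype counts: 1 curly, 2 wavy, 1 straight
curly: 1 out of 4 → fraction 1/4
Expected count = 1/4 × 20 = 5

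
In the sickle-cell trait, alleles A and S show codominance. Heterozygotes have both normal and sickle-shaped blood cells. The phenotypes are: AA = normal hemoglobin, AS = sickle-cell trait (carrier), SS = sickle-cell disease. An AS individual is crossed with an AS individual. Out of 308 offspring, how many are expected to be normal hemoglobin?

Punnett square for AS × AS:
Offspring genotypes: 1 AA, 2 AS, 1 SS
Phenotype counts: 1 normal hemoglobin, 2 sickle-cell trait (carrier), 1 sickle-cell disease
normal hemoglobin: 1 out of 4 → fraction 1/4
Expected count = 1/4 × 308 = 77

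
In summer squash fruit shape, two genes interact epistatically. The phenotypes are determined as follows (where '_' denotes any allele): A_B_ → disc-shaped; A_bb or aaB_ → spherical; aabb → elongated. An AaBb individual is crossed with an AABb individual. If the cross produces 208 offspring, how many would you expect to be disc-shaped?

Cross: AaBb × AABb — consider each gene separately:
A gene: Aa × AA → 2 AA, 2 Aa → 4 A_ (out of 4)
B gene: Bb × Bb → 1 BB, 2 Bb, 1 bb → 3 B_ : 1 bb (out of 4)
Genotype classes (out of 4 × 4 = 16): A_B_ = 4×3 = 12; A_bb = 4×1 = 4
Apply the phenotype rules: A_B_ (12) → disc-shaped; A_bb (4) → spherical
Phenotype counts (out of 16): 12 disc-shaped, 4 spherical
disc-shaped: 12 out of 16 → fraction 3/4
Expected count = 3/4 × 208 = 156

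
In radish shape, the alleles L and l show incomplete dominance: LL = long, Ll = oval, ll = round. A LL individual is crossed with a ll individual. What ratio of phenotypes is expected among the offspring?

Punnett square for LL × ll:
Offspring genotypes: 4 Ll
Phenotype counts: 4 oval
Ratio: all oval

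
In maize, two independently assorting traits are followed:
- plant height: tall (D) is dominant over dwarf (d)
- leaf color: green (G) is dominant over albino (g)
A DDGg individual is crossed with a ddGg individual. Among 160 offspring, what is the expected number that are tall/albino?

Dihybrid cross DDGg × ddGg — consider each gene separately:
plant height: DD × dd → 4 Dd → 4 D_ (out of 4)
leaf color: Gg × Gg → 1 GG, 2 Gg, 1 gg → 3 G_ : 1 gg (out of 4)
Combine (counts out of 4 × 4 = 16): tall/green (D_G_) = 4×3 = 12; tall/albino (D_gg) = 4×1 = 4
Phenotype counts (out of 16): 12 tall/green, 4 tall/albino
tall/albino: 4 out of 16 → fraction 1/4
Expected count = 1/4 × 160 = 40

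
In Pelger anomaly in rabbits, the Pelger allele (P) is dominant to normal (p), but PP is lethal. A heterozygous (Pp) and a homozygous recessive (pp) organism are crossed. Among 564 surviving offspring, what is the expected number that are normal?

Cross: Pp × pp
Punnett square offspring (before lethality): 2 Pp, 2 pp
No PP offspring are produced in this cross.
normal: 2 out of 4 → fraction 1/2
Expected count = 1/2 × 564 = 282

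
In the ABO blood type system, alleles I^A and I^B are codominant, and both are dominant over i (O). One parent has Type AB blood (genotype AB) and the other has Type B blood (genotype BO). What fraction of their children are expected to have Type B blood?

Cross: AB × BO
Possible offspring genotypes: 1 AB, 1 AO, 1 BB, 1 BO
Blood type counts: 1 Type AB, 1 Type A, 2 Type B
Probability of Type B: 2/4 = 1/2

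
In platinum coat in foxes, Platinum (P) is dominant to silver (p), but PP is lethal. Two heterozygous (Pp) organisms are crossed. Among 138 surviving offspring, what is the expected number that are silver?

Cross: Pp × Pp
Punnett square offspring (before lethality): 1 PP, 2 Pp, 1 pp
The PP genotype is lethal (embryos die); surviving offspring: 2 Pp, 1 pp
silver: 1 out of 3 → fraction 1/3
Expected count = 1/3 × 138 = 46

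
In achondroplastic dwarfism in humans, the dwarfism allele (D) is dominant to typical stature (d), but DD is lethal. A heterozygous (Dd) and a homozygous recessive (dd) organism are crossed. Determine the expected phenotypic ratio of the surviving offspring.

Cross: Dd × dd
Punnett square offspring (before lethality): 2 Dd, 2 dd
No DD offspring are produced in this cross.
Ratio: 1 achondroplastic dwarf : 1 typical stature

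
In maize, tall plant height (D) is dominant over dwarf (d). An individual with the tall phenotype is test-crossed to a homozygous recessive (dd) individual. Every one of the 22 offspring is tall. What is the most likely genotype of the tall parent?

Test cross: ? × dd
All offspring are tall.
If the unknown parent were heterozygous (Dd), about half of 22 offspring would be dwarf; none are. The unknown parent is most likely homozygous dominant (DD).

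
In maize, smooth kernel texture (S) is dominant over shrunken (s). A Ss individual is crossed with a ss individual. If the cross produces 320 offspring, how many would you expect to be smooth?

Punnett square for Ss × ss:
Offspring genotypes: 2 Ss, 2 ss
smooth: 2, shrunken: 2
smooth: 2 out of 4 → fraction 1/2
Expected count = 1/2 × 320 = 160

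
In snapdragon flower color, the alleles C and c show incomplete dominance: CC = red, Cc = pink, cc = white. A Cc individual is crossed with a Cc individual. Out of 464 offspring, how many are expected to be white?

Punnett square for Cc × Cc:
Offspring genotypes: 1 CC, 2 Cc, 1 cc
Phenotype counts: 1 red, 2 pink, 1 white
white: 1 out of 4 → fraction 1/4
Expected count = 1/4 × 464 = 116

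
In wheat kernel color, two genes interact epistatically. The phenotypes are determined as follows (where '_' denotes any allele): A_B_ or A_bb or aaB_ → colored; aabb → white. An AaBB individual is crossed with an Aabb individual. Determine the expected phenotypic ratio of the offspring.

Cross: AaBB × Aabb — consider each gene separately:
A gene: Aa × Aa → 1 AA, 2 Aa, 1 aa → 3 A_ : 1 aa (out of 4)
B gene: BB × bb → 4 Bb → 4 B_ (out of 4)
Genotype classes (out of 4 × 4 = 16): A_B_ = 3×4 = 12; aaB_ = 1×4 = 4
Apply the phenotype rules: A_B_ (12) + aaB_ (4) → colored
Phenotype counts (out of 16): 16 colored
Ratio: all colored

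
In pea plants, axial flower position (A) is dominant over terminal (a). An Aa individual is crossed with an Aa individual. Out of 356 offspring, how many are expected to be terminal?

Punnett square for Aa × Aa:
Offspring genotypes: 1 AA, 2 Aa, 1 aa
axial: 3, terminal: 1
terminal: 1 out of 4 → fraction 1/4
Expected count = 1/4 × 356 = 89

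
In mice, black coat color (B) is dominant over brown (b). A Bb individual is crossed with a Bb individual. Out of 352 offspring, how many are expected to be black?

Punnett square for Bb × Bb:
Offspring genotypes: 1 BB, 2 Bb, 1 bb
black: 3, brown: 1
black: 3 out of 4 → fraction 3/4
Expected count = 3/4 × 352 = 264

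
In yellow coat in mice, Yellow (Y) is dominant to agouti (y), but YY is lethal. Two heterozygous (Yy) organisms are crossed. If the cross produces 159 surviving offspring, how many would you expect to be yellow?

Cross: Yy × Yy
Punnett square offspring (before lethality): 1 YY, 2 Yy, 1 yy
The YY genotype is lethal (embryos die); surviving offspring: 2 Yy, 1 yy
yellow: 2 out of 3 → fraction 2/3
Expected count = 2/3 × 159 = 106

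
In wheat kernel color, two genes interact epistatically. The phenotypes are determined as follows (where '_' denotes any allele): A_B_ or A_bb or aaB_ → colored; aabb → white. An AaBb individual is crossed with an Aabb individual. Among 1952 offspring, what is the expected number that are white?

Cross: AaBb × Aabb — consider each gene separately:
A gene: Aa × Aa → 1 AA, 2 Aa, 1 aa → 3 A_ : 1 aa (out of 4)
B gene: Bb × bb → 2 Bb, 2 bb → 2 B_ : 2 bb (out of 4)
Genotype classes (out of 4 × 4 = 16): A_B_ = 3×2 = 6; A_bb = 3×2 = 6; aaB_ = 1×2 = 2; aabb = 1×2 = 2
Apply the phenotype rules: A_B_ (6) + A_bb (6) + aaB_ (2) → colored; aabb (2) → white
Phenotype counts (out of 16): 14 colored, 2 white
white: 2 out of 16 → fraction 1/8
Expected count = 1/8 × 1952 = 244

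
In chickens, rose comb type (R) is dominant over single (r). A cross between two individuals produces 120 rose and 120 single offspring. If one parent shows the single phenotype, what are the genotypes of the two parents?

Observed offspring: 120 rose, 120 single
The observed ratio simplifies to 1:1. One parent shows single, so its genotype must be rr. A 1:1 offspring split requires the other parent to be heterozygous (Rr).
Parent genotypes: rr × Rr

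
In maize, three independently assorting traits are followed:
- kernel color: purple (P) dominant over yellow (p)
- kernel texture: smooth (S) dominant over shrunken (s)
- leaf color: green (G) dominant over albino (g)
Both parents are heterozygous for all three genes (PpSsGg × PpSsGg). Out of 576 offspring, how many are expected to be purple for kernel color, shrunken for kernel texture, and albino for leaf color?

Trihybrid cross: PpSsGg × PpSsGg
Each trait segregates independently with a 3:1 phenotypic ratio, so each gene contributes 3/4 (dominant) or 1/4 (recessive).
Target: purple (kernel color), shrunken (kernel texture), albino (leaf color)
Probability = product of independent per-trait probabilities
= 3/4 × 1/4 × 1/4 = 3/64
Expected count = 3/64 × 576 = 27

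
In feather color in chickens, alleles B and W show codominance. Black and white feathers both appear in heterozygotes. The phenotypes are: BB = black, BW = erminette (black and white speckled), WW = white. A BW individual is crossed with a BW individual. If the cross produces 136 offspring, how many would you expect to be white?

Punnett square for BW × BW:
Offspring genotypes: 1 BB, 2 BW, 1 WW
Phenotype counts: 1 black, 2 erminette (black and white speckled), 1 white
white: 1 out of 4 → fraction 1/4
Expected count = 1/4 × 136 = 34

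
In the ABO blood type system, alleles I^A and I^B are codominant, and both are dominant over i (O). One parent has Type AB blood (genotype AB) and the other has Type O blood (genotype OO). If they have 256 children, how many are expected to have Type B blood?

Cross: AB × OO
Possible offspring genotypes: 2 AO, 2 BO
Blood type counts: 2 Type A, 2 Type B
Probability of Type B: 2/4 = 1/2
Expected count = 1/2 × 256 = 128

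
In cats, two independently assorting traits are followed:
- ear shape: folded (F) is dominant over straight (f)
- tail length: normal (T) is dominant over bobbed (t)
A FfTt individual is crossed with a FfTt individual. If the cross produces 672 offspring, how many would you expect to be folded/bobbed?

Dihybrid cross FfTt × FfTt — consider each gene separately:
ear shape: Ff × Ff → 1 FF, 2 Ff, 1 ff → 3 F_ : 1 ff (out of 4)
tail length: Tt × Tt → 1 TT, 2 Tt, 1 tt → 3 T_ : 1 tt (out of 4)
Combine (counts out of 4 × 4 = 16): folded/normal (F_T_) = 3×3 = 9; folded/bobbed (F_tt) = 3×1 = 3; straight/normal (ffT_) = 1×3 = 3; straight/bobbed (fftt) = 1×1 = 1
Phenotype counts (out of 16): 9 folded/normal, 3 folded/bobbed, 3 straight/normal, 1 straight/bobbed
folded/bobbed: 3 out of 16 → fraction 3/16
Expected count = 3/16 × 672 = 126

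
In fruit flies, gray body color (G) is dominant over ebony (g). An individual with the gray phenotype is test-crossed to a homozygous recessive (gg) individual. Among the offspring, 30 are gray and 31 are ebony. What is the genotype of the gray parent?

Test cross: ? × gg
Offspring: 30 gray, 31 ebony — approximately 1:1.
A 1:1 ratio in a test cross indicates the unknown parent is heterozygous (Gg).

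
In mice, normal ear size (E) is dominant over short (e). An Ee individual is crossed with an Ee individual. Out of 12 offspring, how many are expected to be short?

Punnett square for Ee × Ee:
Offspring genotypes: 1 EE, 2 Ee, 1 ee
normal: 3, short: 1
short: 1 out of 4 → fraction 1/4
Expected count = 1/4 × 12 = 3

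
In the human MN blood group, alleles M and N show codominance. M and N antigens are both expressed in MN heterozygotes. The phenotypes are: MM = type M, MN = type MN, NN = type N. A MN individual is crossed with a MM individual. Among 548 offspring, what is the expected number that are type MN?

Punnett square for MN × MM:
Offspring genotypes: 2 MM, 2 MN
Phenotype counts: 2 type M, 2 type MN
type MN: 2 out of 4 → fraction 1/2
Expected count = 1/2 × 548 = 274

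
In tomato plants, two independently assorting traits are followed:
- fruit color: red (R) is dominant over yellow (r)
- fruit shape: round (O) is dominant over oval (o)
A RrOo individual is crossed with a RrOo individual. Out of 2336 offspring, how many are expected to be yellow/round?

Dihybrid cross RrOo × RrOo — consider each gene separately:
fruit color: Rr × Rr → 1 RR, 2 Rr, 1 rr → 3 R_ : 1 rr (out of 4)
fruit shape: Oo × Oo → 1 OO, 2 Oo, 1 oo → 3 O_ : 1 oo (out of 4)
Combine (counts out of 4 × 4 = 16): red/round (R_O_) = 3×3 = 9; red/oval (R_oo) = 3×1 = 3; yellow/round (rrO_) = 1×3 = 3; yellow/oval (rroo) = 1×1 = 1
Phenotype counts (out of 16): 9 red/round, 3 red/oval, 3 yellow/round, 1 yellow/oval
yellow/round: 3 out of 16 → fraction 3/16
Expected count = 3/16 × 2336 = 438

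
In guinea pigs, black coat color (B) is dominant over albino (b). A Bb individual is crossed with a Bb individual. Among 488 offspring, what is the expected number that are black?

Punnett square for Bb × Bb:
Offspring genotypes: 1 BB, 2 Bb, 1 bb
black: 3, albino: 1
black: 3 out of 4 → fraction 3/4
Expected count = 3/4 × 488 = 366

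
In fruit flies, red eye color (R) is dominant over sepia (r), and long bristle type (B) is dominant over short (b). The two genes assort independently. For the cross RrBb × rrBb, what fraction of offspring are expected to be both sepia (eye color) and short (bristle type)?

Dihybrid cross RrBb × rrBb — consider each gene separately:
eye color: Rr × rr → 2 Rr, 2 rr → 2 R_ : 2 rr (out of 4)
bristle type: Bb × Bb → 1 BB, 2 Bb, 1 bb → 3 B_ : 1 bb (out of 4)
Looking for: sepia (rr) and short (bb)
P(sepia) = 2/4, P(short) = 1/4
P(both) = 2/4 × 1/4 = 2/16 = 1/8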